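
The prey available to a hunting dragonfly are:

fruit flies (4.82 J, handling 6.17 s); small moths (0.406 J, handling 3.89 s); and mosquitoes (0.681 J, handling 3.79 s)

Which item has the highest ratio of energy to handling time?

Profitability E/h (J/s): fruit flies = 4.82/6.17 = 0.781, small moths = 0.406/3.89 = 0.104, mosquitoes = 0.681/3.79 = 0.18.
Ranked: fruit flies > mosquitoes > small moths.

fruit flies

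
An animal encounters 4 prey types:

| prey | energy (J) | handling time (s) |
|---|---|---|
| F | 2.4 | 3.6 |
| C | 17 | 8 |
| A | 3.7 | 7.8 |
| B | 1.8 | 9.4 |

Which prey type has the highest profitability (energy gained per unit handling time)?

In descending order of E/h:
C: 17/8 = 2.12 J/s
F: 2.4/3.6 = 0.667 J/s
A: 3.7/7.8 = 0.474 J/s
B: 1.8/9.4 = 0.191 J/s

C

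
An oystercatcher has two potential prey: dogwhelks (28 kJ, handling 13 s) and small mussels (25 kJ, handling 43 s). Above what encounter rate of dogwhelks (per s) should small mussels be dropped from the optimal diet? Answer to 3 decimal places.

0.028 per s

At the threshold, the rate on dogwhelks alone equals the profitability of small mussels: λ·28/(1 + λ·13) = 25/43 = 0.5814.
Rearranging, λ(28 − 0.5814×13) = 0.5814, so λ = 0.5814/20.44 = 0.02844 per s.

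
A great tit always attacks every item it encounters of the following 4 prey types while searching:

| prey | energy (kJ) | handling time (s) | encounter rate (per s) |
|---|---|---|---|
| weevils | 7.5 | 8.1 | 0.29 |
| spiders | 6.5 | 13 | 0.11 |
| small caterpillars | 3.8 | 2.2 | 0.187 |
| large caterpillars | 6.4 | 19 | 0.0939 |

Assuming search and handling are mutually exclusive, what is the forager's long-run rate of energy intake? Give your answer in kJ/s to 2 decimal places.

0.60 kJ/s

Energy encountered per unit search time: 0.29×7.5 + 0.11×6.5 + 0.187×3.8 + 0.0939×6.4 = 4.202 kJ/s.
Handling time per unit search time: 0.29×8.1 + 0.11×13 + 0.187×2.2 + 0.0939×19 = 5.974.
Rate = 4.202/(1 + 5.974) = 0.6024 kJ/s.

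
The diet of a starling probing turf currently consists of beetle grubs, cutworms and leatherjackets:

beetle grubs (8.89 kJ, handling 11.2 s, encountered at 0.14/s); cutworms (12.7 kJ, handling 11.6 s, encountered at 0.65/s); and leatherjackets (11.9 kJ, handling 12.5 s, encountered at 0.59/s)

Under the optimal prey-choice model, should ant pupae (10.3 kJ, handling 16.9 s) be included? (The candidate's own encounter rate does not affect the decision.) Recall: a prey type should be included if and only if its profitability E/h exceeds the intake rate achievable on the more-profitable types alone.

Current rate: (0.14×8.89 + 0.65×12.7 + 0.59×11.9)/(1 + 0.14×11.2 + 0.65×11.6 + 0.59×12.5) = 0.945 kJ/s.
Profitability of ant pupae: 10.3/16.9 = 0.6095 kJ/s.
0.6095 < 0.945, so adding ant pupae would lower the average — exclude it.

No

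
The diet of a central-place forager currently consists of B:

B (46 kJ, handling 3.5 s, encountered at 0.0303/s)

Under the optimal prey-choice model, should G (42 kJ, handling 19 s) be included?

Yes

On B alone, R = ΣλE/(1+Σλh) = 1.394/1.106 = 1.26 kJ/s.
Profitability of G: 42/19 = 2.211 kJ/s.
Since 2.211 > R, including G increases the long-run rate.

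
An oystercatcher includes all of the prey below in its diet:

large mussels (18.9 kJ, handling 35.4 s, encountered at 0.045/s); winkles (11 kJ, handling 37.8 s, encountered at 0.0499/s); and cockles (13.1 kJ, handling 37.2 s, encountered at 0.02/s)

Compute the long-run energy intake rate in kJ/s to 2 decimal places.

0.32 kJ/s

R = (0.045×18.9 + 0.0499×11 + 0.02×13.1) / (1 + 0.045×35.4 + 0.0499×37.8 + 0.02×37.2) = 1.661/5.223 = 0.3181 kJ/s.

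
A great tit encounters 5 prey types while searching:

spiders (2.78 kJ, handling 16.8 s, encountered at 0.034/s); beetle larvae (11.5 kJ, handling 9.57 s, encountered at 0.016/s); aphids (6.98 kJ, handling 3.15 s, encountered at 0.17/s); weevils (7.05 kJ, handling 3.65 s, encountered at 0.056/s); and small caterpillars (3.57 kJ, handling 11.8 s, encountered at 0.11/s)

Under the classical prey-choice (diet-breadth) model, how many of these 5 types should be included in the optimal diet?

3

Profitabilities (E/h, kJ/s): aphids 2.22, weevils 1.93, beetle larvae 1.2, small caterpillars 0.303, spiders 0.165. Add prey in this order while the next type's profitability exceeds the intake rate on those already taken.
Rate on top 1: 0.7728. weevils: 1.93 > 0.7728 → include.
Rate on top 2: 0.9089. beetle larvae: 1.2 > 0.9089 → include.
Rate on top 3: 0.9326. small caterpillars: 0.303 < 0.9326 → exclude; stop.
Optimal diet: aphids, weevils, beetle larvae — 3 of 5 types.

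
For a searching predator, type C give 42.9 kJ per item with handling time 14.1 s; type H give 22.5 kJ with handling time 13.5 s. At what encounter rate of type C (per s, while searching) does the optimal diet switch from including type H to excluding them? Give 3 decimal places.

0.086 per s

The zero-one rule: include type H iff E₂/h₂ > λE₁/(1+λh₁). Equality gives the switch point.
λE₁h₂ = E₂ + λE₂h₁ ⇒ λ = E₂/(E₁h₂ − E₂h₁) = 22.5/(579.1 − 317.2) = 0.08591 per s.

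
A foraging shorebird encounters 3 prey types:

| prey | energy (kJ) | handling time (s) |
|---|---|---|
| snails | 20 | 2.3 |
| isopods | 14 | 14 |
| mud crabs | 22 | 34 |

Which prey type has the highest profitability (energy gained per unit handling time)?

snails

In descending order of E/h:
snails: 20/2.3 = 8.7 kJ/s
isopods: 14/14 = 1 kJ/s
mud crabs: 22/34 = 0.647 kJ/s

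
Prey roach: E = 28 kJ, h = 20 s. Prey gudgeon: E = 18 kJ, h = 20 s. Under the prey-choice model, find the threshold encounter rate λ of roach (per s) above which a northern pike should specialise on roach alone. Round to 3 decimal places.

0.090 per s

The zero-one rule: include gudgeon iff E₂/h₂ > λE₁/(1+λh₁). Equality gives the switch point.
λE₁h₂ = E₂ + λE₂h₁ ⇒ λ = E₂/(E₁h₂ − E₂h₁) = 18/(560 − 360) = 0.09 per s.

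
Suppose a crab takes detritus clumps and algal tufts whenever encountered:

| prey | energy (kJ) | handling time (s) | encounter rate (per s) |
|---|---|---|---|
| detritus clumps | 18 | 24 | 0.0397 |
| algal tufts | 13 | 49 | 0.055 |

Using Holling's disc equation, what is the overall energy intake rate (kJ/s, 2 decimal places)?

R = (0.0397×18 + 0.055×13) / (1 + 0.0397×24 + 0.055×49) = 1.43/4.648 = 0.3076 kJ/s.

0.31 kJ/s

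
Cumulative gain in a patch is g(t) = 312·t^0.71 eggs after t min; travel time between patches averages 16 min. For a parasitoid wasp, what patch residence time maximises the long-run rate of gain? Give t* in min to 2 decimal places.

Optimal t* satisfies g'(t*) = g(t*)/(T + t*).
g'(t) = 0.71·312·t^-0.29. Setting 0.71·312·t^-0.29 = 312·t^0.71/(16+t) gives 0.71(16+t) = t, so 0.29·t = 0.71×16.
t* = 0.71×16/0.29 = 39.17 min.

39.17 min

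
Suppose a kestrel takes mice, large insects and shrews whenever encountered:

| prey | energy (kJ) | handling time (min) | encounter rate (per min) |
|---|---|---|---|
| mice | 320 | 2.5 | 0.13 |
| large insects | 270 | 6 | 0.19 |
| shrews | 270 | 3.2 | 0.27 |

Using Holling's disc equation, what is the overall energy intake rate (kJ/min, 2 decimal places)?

49.80 kJ/min

Energy encountered per unit search time: 0.13×320 + 0.19×270 + 0.27×270 = 165.8 kJ/min.
Handling time per unit search time: 0.13×2.5 + 0.19×6 + 0.27×3.2 = 2.329.
Rate = 165.8/(1 + 2.329) = 49.8 kJ/min.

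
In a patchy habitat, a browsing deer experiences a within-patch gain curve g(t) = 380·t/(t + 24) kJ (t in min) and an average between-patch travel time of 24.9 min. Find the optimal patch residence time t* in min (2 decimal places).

Maximise g(t)/(T+t): set derivative to zero → g'(t)(T+t) = g(t).
g'(t) = 380·24/(t + 24)². Setting 380·24/(t+24)² = 380t/[(t+24)(24.9+t)] gives 24(24.9+t) = t(t+24), so t² = 24×24.9 = 597.6.
t* = √597.6 = 24.45 min.

24.45 min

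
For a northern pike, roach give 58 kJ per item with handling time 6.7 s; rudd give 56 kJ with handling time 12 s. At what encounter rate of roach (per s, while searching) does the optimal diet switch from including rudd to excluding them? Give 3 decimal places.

Drop rudd once their profitability E₂/h₂ falls below the rate achievable on roach alone: E₂/h₂ = λE₁/(1 + λh₁).
Solve for λ: λE₁h₂ = E₂(1 + λh₁) → λ(E₁h₂ − E₂h₁) = E₂ → λ = E₂/(E₁h₂ − E₂h₁).
λ = 56/(58×12 − 56×6.7) = 56/320.8 = 0.1746 per s.

0.175 per s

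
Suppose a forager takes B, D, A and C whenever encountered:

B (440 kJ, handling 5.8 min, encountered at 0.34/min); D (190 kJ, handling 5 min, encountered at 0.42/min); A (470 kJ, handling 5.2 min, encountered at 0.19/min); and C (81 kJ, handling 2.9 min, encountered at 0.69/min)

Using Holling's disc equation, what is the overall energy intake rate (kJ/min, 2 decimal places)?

R = (0.34×440 + 0.42×190 + 0.19×470 + 0.69×81) / (1 + 0.34×5.8 + 0.42×5 + 0.19×5.2 + 0.69×2.9) = 374.6/8.061 = 46.47 kJ/min.

46.47 kJ/min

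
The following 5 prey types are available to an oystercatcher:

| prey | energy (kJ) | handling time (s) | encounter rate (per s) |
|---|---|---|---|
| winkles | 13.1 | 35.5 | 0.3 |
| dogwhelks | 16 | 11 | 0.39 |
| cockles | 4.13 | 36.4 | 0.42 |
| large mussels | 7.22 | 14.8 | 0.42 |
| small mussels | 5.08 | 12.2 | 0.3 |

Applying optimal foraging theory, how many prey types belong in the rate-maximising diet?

Rank by E/h (kJ/s): dogwhelks 1.45, large mussels 0.488, small mussels 0.416, winkles 0.369, cockles 0.113. Include each in turn until the next type's E/h falls below the running intake rate.
Rate on top 1: 1.18. large mussels: 0.488 < 1.18 → exclude; stop.
Optimal diet: dogwhelks — 1 of 5 types.

1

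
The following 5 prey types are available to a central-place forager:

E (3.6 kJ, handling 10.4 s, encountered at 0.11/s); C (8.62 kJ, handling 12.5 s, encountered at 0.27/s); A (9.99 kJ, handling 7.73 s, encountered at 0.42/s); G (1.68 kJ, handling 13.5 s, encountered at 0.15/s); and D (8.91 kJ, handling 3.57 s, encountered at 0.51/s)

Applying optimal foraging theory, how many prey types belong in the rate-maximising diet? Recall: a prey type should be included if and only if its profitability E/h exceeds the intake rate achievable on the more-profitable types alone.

1

Profitabilities (E/h, kJ/s): D 2.5, A 1.29, C 0.69, E 0.346, G 0.124. Add prey in this order while the next type's profitability exceeds the intake rate on those already taken.
Rate on top 1: 1.611. A: 1.29 < 1.611 → exclude; stop.
Optimal diet: D — 1 of 5 types.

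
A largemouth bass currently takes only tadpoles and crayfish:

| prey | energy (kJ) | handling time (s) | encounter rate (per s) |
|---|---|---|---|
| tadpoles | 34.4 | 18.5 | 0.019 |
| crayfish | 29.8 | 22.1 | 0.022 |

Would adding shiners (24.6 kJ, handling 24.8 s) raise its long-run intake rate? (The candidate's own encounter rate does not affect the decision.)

Yes

On tadpoles and crayfish alone, R = ΣλE/(1+Σλh) = 1.309/1.838 = 0.7124 kJ/s.
Profitability of shiners: 24.6/24.8 = 0.9919 kJ/s.
0.9919 > 0.7124, so adding shiners raises the average — include it.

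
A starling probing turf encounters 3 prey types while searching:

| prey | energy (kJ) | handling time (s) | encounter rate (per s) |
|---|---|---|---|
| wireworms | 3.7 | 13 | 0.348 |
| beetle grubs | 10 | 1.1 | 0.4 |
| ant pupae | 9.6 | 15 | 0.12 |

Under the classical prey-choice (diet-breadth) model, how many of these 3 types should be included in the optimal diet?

1

Profitabilities (E/h, kJ/s): beetle grubs 9.09, ant pupae 0.64, wireworms 0.285. Add prey in this order while the next type's profitability exceeds the intake rate on those already taken.
Rate on top 1: 2.778. ant pupae: 0.64 < 2.778 → exclude; stop.
Optimal diet: beetle grubs — 1 of 3 types.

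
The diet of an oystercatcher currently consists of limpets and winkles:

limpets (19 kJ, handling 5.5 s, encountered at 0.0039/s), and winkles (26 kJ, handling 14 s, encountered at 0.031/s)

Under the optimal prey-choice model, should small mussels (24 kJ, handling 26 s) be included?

Current rate: (0.0039×19 + 0.031×26)/(1 + 0.0039×5.5 + 0.031×14) = 0.6047 kJ/s.
Profitability of small mussels: 24/26 = 0.9231 kJ/s.
0.9231 > 0.6047, so adding small mussels raises the average — include it.

Yes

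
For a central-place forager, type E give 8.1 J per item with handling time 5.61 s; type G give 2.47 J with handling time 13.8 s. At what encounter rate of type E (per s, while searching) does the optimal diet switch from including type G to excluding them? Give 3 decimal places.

Drop type G once their profitability E₂/h₂ falls below the rate achievable on type E alone: E₂/h₂ = λE₁/(1 + λh₁).
Solve for λ: λE₁h₂ = E₂(1 + λh₁) → λ(E₁h₂ − E₂h₁) = E₂ → λ = E₂/(E₁h₂ − E₂h₁).
λ = 2.47/(8.1×13.8 − 2.47×5.61) = 2.47/97.92 = 0.02522 per s.

0.025 per s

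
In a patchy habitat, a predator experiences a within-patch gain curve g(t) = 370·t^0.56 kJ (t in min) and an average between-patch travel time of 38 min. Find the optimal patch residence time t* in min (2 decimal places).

Optimal t* satisfies g'(t*) = g(t*)/(T + t*).
g'(t) = 0.56·370·t^-0.44. Setting 0.56·370·t^-0.44 = 370·t^0.56/(38+t) gives 0.56(38+t) = t, so 0.44·t = 0.56×38.
t* = 0.56×38/0.44 = 48.36 min.

48.36 min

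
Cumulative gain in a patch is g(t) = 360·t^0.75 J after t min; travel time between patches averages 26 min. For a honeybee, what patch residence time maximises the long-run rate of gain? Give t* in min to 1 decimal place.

78.0 min

Maximise g(t)/(T+t): set derivative to zero → g'(t)(T+t) = g(t).
g'(t) = 0.75·360·t^-0.25. Setting 0.75·360·t^-0.25 = 360·t^0.75/(26+t) gives 0.75(26+t) = t, so 0.25·t = 0.75×26.
t* = 0.75×26/0.25 = 78 min.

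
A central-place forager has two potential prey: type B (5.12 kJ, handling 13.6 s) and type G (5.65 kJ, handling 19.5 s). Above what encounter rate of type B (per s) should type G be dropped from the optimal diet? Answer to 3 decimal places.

0.246 per s

At the threshold, the rate on type B alone equals the profitability of type G: λ·5.12/(1 + λ·13.6) = 5.65/19.5 = 0.2897.
Rearranging, λ(5.12 − 0.2897×13.6) = 0.2897, so λ = 0.2897/1.179 = 0.2457 per s.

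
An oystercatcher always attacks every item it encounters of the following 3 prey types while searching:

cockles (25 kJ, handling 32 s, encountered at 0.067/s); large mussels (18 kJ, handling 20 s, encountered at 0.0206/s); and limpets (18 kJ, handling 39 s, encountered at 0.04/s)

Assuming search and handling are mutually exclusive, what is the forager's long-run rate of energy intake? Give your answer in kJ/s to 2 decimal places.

0.54 kJ/s

Energy encountered per unit search time: 0.067×25 + 0.0206×18 + 0.04×18 = 2.766 kJ/s.
Handling time per unit search time: 0.067×32 + 0.0206×20 + 0.04×39 = 4.116.
Rate = 2.766/(1 + 4.116) = 0.5406 kJ/s.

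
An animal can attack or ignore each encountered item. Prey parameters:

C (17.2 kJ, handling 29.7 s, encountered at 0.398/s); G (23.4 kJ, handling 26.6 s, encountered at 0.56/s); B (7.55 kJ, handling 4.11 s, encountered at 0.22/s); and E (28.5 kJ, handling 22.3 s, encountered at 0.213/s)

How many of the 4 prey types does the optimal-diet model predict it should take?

2

Profitabilities (E/h, kJ/s): B 1.84, E 1.28, G 0.88, C 0.579. Add prey in this order while the next type's profitability exceeds the intake rate on those already taken.
Rate on top 1: 0.8723. E: 1.28 > 0.8723 → include.
Rate on top 2: 1.162. G: 0.88 < 1.162 → exclude; stop.
Optimal diet: B, E — 2 of 4 types.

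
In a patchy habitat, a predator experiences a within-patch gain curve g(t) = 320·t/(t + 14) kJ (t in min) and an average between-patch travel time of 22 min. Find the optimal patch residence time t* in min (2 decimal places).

17.55 min

Maximise g(t)/(T+t): set derivative to zero → g'(t)(T+t) = g(t).
g'(t) = 320·14/(t + 14)². Setting 320·14/(t+14)² = 320t/[(t+14)(22+t)] gives 14(22+t) = t(t+14), so t² = 14×22 = 308.
t* = √308 = 17.55 min.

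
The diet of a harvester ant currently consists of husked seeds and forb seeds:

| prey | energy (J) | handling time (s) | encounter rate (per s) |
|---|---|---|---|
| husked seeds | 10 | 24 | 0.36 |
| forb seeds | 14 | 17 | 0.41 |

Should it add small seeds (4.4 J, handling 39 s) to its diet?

No

Intake rate on the current diet: R = (0.36×10 + 0.41×14) / (1 + 0.36×24 + 0.41×17) = 9.34/16.61 = 0.5623 J/s.
small seeds: E/h = 4.4/39 = 0.1128 J/s.
Since 0.1128 < R, time spent handling small seeds is better spent searching.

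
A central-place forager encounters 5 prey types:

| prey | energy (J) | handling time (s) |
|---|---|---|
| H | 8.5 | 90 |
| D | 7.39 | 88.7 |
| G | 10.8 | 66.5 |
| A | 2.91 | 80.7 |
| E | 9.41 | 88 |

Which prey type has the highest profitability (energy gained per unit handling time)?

G

In descending order of E/h:
G: 10.8/66.5 = 0.162 J/s
E: 9.41/88 = 0.107 J/s
H: 8.5/90 = 0.0944 J/s
D: 7.39/88.7 = 0.0833 J/s
A: 2.91/80.7 = 0.0361 J/s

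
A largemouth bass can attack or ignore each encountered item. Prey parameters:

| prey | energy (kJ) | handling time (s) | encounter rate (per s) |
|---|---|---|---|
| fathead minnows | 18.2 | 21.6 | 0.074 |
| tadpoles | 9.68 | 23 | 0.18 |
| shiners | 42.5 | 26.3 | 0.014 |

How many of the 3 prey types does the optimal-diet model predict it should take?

2

Rank by E/h (kJ/s): shiners 1.62, fathead minnows 0.843, tadpoles 0.421. Include each in turn until the next type's E/h falls below the running intake rate.
Rate on top 1: 0.4349. fathead minnows: 0.843 > 0.4349 → include.
Rate on top 2: 0.6546. tadpoles: 0.421 < 0.6546 → exclude; stop.
Optimal diet: shiners, fathead minnows — 2 of 3 types.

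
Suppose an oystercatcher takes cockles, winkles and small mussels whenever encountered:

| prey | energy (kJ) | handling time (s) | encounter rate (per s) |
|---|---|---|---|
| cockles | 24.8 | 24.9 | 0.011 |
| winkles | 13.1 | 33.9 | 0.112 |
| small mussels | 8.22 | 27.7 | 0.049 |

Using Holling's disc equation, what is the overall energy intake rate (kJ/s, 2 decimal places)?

0.33 kJ/s

R = (0.011×24.8 + 0.112×13.1 + 0.049×8.22) / (1 + 0.011×24.9 + 0.112×33.9 + 0.049×27.7) = 2.143/6.428 = 0.3334 kJ/s.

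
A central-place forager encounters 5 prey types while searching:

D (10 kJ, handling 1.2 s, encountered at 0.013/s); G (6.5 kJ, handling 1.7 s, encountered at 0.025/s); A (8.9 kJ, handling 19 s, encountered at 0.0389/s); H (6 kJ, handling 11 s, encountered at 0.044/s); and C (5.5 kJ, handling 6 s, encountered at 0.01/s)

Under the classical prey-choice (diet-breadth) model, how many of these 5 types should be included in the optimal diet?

Profitabilities (E/h, kJ/s): D 8.33, G 3.82, C 0.917, H 0.545, A 0.468. Add prey in this order while the next type's profitability exceeds the intake rate on those already taken.
Rate on top 1: 0.128. G: 3.82 > 0.128 → include.
Rate on top 2: 0.2764. C: 0.917 > 0.2764 → include.
Rate on top 3: 0.3108. H: 0.545 > 0.3108 → include.
Rate on top 4: 0.3817. A: 0.468 > 0.3817 → include.
Optimal diet: D, G, C, H, A — 5 of 5 types.

5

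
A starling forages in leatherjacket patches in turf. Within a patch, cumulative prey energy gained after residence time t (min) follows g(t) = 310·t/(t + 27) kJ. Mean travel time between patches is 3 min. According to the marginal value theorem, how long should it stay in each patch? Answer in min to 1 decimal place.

Maximise g(t)/(T+t): set derivative to zero → g'(t)(T+t) = g(t).
g'(t) = 310·27/(t + 27)². Setting 310·27/(t+27)² = 310t/[(t+27)(3+t)] gives 27(3+t) = t(t+27), so t² = 27×3 = 81.
t* = √81 = 9 min.

9.0 min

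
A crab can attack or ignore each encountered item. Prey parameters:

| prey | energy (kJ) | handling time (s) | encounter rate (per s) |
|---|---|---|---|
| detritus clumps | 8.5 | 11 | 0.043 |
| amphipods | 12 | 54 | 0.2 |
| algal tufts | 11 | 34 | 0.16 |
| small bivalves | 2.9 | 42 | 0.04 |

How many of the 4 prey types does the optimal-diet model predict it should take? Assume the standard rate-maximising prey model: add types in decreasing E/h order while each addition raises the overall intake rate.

2

Rank by E/h (kJ/s): detritus clumps 0.773, algal tufts 0.324, amphipods 0.222, small bivalves 0.069. Include each in turn until the next type's E/h falls below the running intake rate.
Rate on top 1: 0.2481. algal tufts: 0.324 > 0.2481 → include.
Rate on top 2: 0.3075. amphipods: 0.222 < 0.3075 → exclude; stop.
Optimal diet: detritus clumps, algal tufts — 2 of 4 types.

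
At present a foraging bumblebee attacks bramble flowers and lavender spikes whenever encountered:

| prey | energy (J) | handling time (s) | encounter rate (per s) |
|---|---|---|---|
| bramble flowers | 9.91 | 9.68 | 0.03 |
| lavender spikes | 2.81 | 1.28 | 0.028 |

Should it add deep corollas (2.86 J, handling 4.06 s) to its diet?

On bramble flowers and lavender spikes alone, R = ΣλE/(1+Σλh) = 0.376/1.326 = 0.2835 J/s.
deep corollas: E/h = 2.86/4.06 = 0.7044 J/s.
Since 0.7044 > R, including deep corollas increases the long-run rate.

Yes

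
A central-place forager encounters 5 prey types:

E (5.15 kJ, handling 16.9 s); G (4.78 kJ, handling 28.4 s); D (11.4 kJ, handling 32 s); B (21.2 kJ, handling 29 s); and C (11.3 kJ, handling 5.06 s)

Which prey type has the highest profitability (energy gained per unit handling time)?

Profitability E/h (kJ/s): E = 5.15/16.9 = 0.305, G = 4.78/28.4 = 0.168, D = 11.4/32 = 0.356, B = 21.2/29 = 0.731, C = 11.3/5.06 = 2.23.
Ranked: C > B > D > E > G.

C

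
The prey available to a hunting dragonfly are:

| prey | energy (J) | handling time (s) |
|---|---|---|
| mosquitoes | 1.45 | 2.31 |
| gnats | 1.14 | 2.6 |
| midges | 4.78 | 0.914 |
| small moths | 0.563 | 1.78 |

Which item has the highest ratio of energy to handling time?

midges

In descending order of E/h:
midges: 4.78/0.914 = 5.23 J/s
mosquitoes: 1.45/2.31 = 0.628 J/s
gnats: 1.14/2.6 = 0.438 J/s
small moths: 0.563/1.78 = 0.316 J/s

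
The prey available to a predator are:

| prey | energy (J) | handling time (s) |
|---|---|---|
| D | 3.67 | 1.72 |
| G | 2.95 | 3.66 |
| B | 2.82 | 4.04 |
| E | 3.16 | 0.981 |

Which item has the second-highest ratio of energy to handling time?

Profitability E/h (J/s): D = 3.67/1.72 = 2.13, G = 2.95/3.66 = 0.806, B = 2.82/4.04 = 0.698, E = 3.16/0.981 = 3.22.
Ranked: E > D > G > B.

D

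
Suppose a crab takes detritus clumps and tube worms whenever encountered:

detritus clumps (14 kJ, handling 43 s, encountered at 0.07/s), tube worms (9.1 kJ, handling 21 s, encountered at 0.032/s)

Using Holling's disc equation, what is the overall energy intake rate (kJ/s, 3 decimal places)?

0.272 kJ/s

R = (0.07×14 + 0.032×9.1) / (1 + 0.07×43 + 0.032×21) = 1.271/4.682 = 0.2715 kJ/s.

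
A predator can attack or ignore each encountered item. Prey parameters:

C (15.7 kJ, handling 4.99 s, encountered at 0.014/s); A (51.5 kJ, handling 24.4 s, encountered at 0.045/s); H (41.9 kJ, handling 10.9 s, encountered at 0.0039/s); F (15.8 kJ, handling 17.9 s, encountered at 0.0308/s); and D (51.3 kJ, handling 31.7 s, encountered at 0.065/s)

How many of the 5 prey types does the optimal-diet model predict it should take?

4

Profitabilities (E/h, kJ/s): H 3.84, C 3.15, A 2.11, D 1.62, F 0.883. Add prey in this order while the next type's profitability exceeds the intake rate on those already taken.
Rate on top 1: 0.1567. C: 3.15 > 0.1567 → include.
Rate on top 2: 0.3445. A: 2.11 > 0.3445 → include.
Rate on top 3: 1.222. D: 1.62 > 1.222 → include.
Rate on top 4: 1.413. F: 0.883 < 1.413 → exclude; stop.
Optimal diet: H, C, A, D — 4 of 5 types.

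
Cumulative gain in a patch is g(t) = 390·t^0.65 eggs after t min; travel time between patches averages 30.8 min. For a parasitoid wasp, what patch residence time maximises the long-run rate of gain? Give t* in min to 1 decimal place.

57.2 min

Optimal t* satisfies g'(t*) = g(t*)/(T + t*).
g'(t) = 0.65·390·t^-0.35. Setting 0.65·390·t^-0.35 = 390·t^0.65/(30.8+t) gives 0.65(30.8+t) = t, so 0.35·t = 0.65×30.8.
t* = 0.65×30.8/0.35 = 57.2 min.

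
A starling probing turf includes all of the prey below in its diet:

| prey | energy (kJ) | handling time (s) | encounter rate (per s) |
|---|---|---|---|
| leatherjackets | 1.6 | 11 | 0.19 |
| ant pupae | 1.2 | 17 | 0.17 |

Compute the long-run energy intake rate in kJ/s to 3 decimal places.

R = Σλ_iE_i / (1 + Σλ_ih_i)
Numerator: 0.19×1.6 + 0.17×1.2 = 0.508
Denominator: 1 + 0.19×11 + 0.17×17 = 5.98
R = 0.508/5.98 = 0.08495 kJ/s

0.085 kJ/s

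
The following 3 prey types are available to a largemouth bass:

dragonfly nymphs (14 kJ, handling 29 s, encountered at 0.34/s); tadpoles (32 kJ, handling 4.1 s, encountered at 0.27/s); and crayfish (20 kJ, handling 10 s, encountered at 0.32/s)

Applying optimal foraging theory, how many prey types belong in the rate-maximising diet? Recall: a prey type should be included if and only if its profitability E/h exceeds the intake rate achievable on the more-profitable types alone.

Rank by E/h (kJ/s): tadpoles 7.8, crayfish 2, dragonfly nymphs 0.483. Include each in turn until the next type's E/h falls below the running intake rate.
Rate on top 1: 4.101. crayfish: 2 < 4.101 → exclude; stop.
Optimal diet: tadpoles — 1 of 3 types.

1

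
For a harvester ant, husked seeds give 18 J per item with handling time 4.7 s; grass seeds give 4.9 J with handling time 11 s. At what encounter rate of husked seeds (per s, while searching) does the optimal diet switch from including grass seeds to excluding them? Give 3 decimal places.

At the threshold, the rate on husked seeds alone equals the profitability of grass seeds: λ·18/(1 + λ·4.7) = 4.9/11 = 0.4455.
Rearranging, λ(18 − 0.4455×4.7) = 0.4455, so λ = 0.4455/15.91 = 0.028 per s.

0.028 per s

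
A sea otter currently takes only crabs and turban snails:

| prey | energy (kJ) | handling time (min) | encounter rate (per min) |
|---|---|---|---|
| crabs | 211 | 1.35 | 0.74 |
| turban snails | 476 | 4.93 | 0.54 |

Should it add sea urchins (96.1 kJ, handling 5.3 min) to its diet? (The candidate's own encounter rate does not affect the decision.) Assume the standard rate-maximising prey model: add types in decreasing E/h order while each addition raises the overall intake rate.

Current rate: (0.74×211 + 0.54×476)/(1 + 0.74×1.35 + 0.54×4.93) = 88.64 kJ/min.
Profitability of sea urchins: 96.1/5.3 = 18.13 kJ/min.
Since 18.13 < R, time spent handling sea urchins is better spent searching.

No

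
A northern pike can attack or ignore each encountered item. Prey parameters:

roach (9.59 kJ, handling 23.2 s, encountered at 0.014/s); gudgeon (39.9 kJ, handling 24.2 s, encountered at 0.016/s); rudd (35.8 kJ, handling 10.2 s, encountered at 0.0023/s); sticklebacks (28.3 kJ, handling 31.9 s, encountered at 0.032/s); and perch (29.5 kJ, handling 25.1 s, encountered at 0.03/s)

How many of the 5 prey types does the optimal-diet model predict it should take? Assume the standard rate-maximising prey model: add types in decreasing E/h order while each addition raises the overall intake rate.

Profitabilities (E/h, kJ/s): rudd 3.51, gudgeon 1.65, perch 1.18, sticklebacks 0.887, roach 0.413. Add prey in this order while the next type's profitability exceeds the intake rate on those already taken.
Rate on top 1: 0.08045. gudgeon: 1.65 > 0.08045 → include.
Rate on top 2: 0.5109. perch: 1.18 > 0.5109 → include.
Rate on top 3: 0.7421. sticklebacks: 0.887 > 0.7421 → include.
Rate on top 4: 0.7886. roach: 0.413 < 0.7886 → exclude; stop.
Optimal diet: rudd, gudgeon, perch, sticklebacks — 4 of 5 types.

4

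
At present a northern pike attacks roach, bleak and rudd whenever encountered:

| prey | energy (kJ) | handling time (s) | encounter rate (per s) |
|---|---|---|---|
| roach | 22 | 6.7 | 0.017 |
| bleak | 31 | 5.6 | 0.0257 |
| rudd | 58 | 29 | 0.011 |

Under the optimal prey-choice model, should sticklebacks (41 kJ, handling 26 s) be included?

Yes

Intake rate on the current diet: R = (0.017×22 + 0.0257×31 + 0.011×58) / (1 + 0.017×6.7 + 0.0257×5.6 + 0.011×29) = 1.809/1.577 = 1.147 kJ/s.
Profitability of sticklebacks: 41/26 = 1.577 kJ/s.
Since 1.577 > R, including sticklebacks increases the long-run rate.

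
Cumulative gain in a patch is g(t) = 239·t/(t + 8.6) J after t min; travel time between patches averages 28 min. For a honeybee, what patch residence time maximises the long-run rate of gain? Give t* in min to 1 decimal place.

By the marginal value theorem, leave when the instantaneous gain rate g'(t) equals the habitat-wide average g(t)/(T + t).
g'(t) = 239·8.6/(t + 8.6)². Setting 239·8.6/(t+8.6)² = 239t/[(t+8.6)(28+t)] gives 8.6(28+t) = t(t+8.6), so t² = 8.6×28 = 240.8.
t* = √240.8 = 15.52 min.

15.5 min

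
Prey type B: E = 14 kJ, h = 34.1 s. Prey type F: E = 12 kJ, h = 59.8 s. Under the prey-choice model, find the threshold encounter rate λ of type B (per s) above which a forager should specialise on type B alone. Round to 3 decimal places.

0.028 per s

Drop type F once their profitability E₂/h₂ falls below the rate achievable on type B alone: E₂/h₂ = λE₁/(1 + λh₁).
Solve for λ: λE₁h₂ = E₂(1 + λh₁) → λ(E₁h₂ − E₂h₁) = E₂ → λ = E₂/(E₁h₂ − E₂h₁).
λ = 12/(14×59.8 − 12×34.1) = 12/428 = 0.02804 per s.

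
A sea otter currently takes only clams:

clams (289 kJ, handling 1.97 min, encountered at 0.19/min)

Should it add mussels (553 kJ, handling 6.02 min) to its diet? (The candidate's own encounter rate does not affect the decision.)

Current rate: (0.19×289)/(1 + 0.19×1.97) = 39.95 kJ/min.
mussels: E/h = 553/6.02 = 91.86 kJ/min.
91.86 > 39.95, so adding mussels raises the average — include it.

Yes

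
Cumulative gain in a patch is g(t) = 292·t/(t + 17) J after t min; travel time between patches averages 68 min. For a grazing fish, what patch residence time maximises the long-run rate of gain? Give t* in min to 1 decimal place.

34.0 min

Optimal t* satisfies g'(t*) = g(t*)/(T + t*).
g'(t) = 292·17/(t + 17)². Setting 292·17/(t+17)² = 292t/[(t+17)(68+t)] gives 17(68+t) = t(t+17), so t² = 17×68 = 1156.
t* = √1156 = 34 min.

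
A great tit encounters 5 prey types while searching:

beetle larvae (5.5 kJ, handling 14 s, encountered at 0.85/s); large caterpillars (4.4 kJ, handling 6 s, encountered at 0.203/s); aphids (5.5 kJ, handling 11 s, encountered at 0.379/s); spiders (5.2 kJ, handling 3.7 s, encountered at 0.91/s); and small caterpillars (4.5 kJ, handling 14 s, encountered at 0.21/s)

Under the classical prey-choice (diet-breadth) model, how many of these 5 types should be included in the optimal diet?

E/h in descending order: spiders 1.41, large caterpillars 0.733, aphids 0.5, beetle larvae 0.393, small caterpillars 0.321 kJ/s. The optimal diet is the largest prefix of this list for which every included type satisfies E_i/h_i > R on the types above it.
Rate on top 1: 1.084. large caterpillars: 0.733 < 1.084 → exclude; stop.
Optimal diet: spiders — 1 of 5 types.

1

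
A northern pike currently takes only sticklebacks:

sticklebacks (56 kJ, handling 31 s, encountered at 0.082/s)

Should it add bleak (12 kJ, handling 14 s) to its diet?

On sticklebacks alone, R = ΣλE/(1+Σλh) = 4.592/3.542 = 1.296 kJ/s.
bleak: E/h = 12/14 = 0.8571 kJ/s.
0.8571 < 1.296, so adding bleak would lower the average — exclude it.

No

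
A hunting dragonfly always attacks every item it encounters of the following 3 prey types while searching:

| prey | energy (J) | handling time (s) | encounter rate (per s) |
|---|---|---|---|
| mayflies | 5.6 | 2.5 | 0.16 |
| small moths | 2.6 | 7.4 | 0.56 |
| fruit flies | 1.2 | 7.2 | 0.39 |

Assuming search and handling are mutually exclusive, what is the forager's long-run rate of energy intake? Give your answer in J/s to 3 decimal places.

R = (0.16×5.6 + 0.56×2.6 + 0.39×1.2) / (1 + 0.16×2.5 + 0.56×7.4 + 0.39×7.2) = 2.82/8.352 = 0.3376 J/s.

0.338 J/s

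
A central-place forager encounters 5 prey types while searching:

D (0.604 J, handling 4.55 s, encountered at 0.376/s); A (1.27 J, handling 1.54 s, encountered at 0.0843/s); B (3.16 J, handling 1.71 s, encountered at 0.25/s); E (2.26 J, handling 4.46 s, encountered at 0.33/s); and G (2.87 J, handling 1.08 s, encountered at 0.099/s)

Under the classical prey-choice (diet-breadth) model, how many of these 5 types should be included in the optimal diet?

3

Profitabilities (E/h, J/s): G 2.66, B 1.85, A 0.825, E 0.507, D 0.133. Add prey in this order while the next type's profitability exceeds the intake rate on those already taken.
Rate on top 1: 0.2567. B: 1.85 > 0.2567 → include.
Rate on top 2: 0.7. A: 0.825 > 0.7 → include.
Rate on top 3: 0.7097. E: 0.507 < 0.7097 → exclude; stop.
Optimal diet: G, B, A — 3 of 5 types.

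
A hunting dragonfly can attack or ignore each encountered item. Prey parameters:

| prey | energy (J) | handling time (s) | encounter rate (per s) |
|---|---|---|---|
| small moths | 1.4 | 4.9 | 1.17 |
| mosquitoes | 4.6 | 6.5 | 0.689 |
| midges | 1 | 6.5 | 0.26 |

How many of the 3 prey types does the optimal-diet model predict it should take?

1

Profitabilities (E/h, J/s): mosquitoes 0.708, small moths 0.286, midges 0.154. Add prey in this order while the next type's profitability exceeds the intake rate on those already taken.
Rate on top 1: 0.5785. small moths: 0.286 < 0.5785 → exclude; stop.
Optimal diet: mosquitoes — 1 of 3 types.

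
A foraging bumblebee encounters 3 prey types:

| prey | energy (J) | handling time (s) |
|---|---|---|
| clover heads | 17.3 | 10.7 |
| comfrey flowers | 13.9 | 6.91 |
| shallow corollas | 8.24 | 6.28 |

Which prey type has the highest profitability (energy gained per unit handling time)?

Profitability E/h (J/s): clover heads = 17.3/10.7 = 1.62, comfrey flowers = 13.9/6.91 = 2.01, shallow corollas = 8.24/6.28 = 1.31.
Ranked: comfrey flowers > clover heads > shallow corollas.

comfrey flowers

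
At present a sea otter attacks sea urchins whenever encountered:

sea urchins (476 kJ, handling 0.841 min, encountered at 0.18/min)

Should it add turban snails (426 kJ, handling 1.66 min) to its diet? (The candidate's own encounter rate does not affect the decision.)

On sea urchins alone, R = ΣλE/(1+Σλh) = 85.68/1.151 = 74.42 kJ/min.
turban snails: E/h = 426/1.66 = 256.6 kJ/min.
Since 256.6 > R, including turban snails increases the long-run rate.

Yes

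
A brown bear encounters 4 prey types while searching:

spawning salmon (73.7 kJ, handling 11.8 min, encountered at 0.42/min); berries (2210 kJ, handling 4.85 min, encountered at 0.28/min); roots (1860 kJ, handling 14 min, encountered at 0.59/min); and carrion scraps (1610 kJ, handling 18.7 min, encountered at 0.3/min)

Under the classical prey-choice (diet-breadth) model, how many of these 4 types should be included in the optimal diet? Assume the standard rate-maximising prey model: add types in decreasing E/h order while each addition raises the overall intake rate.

E/h in descending order: berries 456, roots 133, carrion scraps 86.1, spawning salmon 6.25 kJ/min. The optimal diet is the largest prefix of this list for which every included type satisfies E_i/h_i > R on the types above it.
Rate on top 1: 262.4. roots: 133 < 262.4 → exclude; stop.
Optimal diet: berries — 1 of 4 types.

1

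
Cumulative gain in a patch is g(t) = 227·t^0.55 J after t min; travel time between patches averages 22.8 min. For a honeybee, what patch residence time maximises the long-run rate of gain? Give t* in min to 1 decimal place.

27.9 min

By the marginal value theorem, leave when the instantaneous gain rate g'(t) equals the habitat-wide average g(t)/(T + t).
g'(t) = 0.55·227·t^-0.45. Setting 0.55·227·t^-0.45 = 227·t^0.55/(22.8+t) gives 0.55(22.8+t) = t, so 0.45·t = 0.55×22.8.
t* = 0.55×22.8/0.45 = 27.87 min.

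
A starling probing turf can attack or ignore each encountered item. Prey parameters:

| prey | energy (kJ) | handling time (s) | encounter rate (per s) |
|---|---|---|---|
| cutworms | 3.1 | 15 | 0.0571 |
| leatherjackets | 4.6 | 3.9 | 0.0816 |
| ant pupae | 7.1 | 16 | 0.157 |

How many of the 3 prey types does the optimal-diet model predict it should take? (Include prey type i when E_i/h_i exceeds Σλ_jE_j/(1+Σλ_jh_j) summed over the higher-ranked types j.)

Profitabilities (E/h, kJ/s): leatherjackets 1.18, ant pupae 0.444, cutworms 0.207. Add prey in this order while the next type's profitability exceeds the intake rate on those already taken.
Rate on top 1: 0.2847. ant pupae: 0.444 > 0.2847 → include.
Rate on top 2: 0.389. cutworms: 0.207 < 0.389 → exclude; stop.
Optimal diet: leatherjackets, ant pupae — 2 of 3 types.

2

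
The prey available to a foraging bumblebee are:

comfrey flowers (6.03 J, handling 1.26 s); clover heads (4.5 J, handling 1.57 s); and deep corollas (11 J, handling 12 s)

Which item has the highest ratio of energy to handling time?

Profitability E/h (J/s): comfrey flowers = 6.03/1.26 = 4.79, clover heads = 4.5/1.57 = 2.87, deep corollas = 11/12 = 0.917.
Ranked: comfrey flowers > clover heads > deep corollas.

comfrey flowers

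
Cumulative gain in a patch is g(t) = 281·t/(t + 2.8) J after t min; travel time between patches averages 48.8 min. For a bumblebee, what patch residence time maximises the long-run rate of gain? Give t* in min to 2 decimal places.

Maximise g(t)/(T+t): set derivative to zero → g'(t)(T+t) = g(t).
g'(t) = 281·2.8/(t + 2.8)². Setting 281·2.8/(t+2.8)² = 281t/[(t+2.8)(48.8+t)] gives 2.8(48.8+t) = t(t+2.8), so t² = 2.8×48.8 = 136.6.
t* = √136.6 = 11.69 min.

11.69 min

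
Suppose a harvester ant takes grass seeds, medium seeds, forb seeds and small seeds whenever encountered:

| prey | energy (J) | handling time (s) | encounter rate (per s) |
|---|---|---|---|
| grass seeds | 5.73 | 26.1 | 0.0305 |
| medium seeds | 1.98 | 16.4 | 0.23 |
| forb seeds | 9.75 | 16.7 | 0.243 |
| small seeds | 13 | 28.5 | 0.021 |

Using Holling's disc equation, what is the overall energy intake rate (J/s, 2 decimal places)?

Energy encountered per unit search time: 0.0305×5.73 + 0.23×1.98 + 0.243×9.75 + 0.021×13 = 3.272 J/s.
Handling time per unit search time: 0.0305×26.1 + 0.23×16.4 + 0.243×16.7 + 0.021×28.5 = 9.225.
Rate = 3.272/(1 + 9.225) = 0.3201 J/s.

0.32 J/s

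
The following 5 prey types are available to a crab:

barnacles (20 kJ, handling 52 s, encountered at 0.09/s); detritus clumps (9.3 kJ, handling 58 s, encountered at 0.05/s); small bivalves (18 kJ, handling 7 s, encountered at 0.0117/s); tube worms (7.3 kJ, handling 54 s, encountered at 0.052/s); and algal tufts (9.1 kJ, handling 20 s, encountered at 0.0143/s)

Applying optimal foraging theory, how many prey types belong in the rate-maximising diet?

3

Profitabilities (E/h, kJ/s): small bivalves 2.57, algal tufts 0.455, barnacles 0.385, detritus clumps 0.16, tube worms 0.135. Add prey in this order while the next type's profitability exceeds the intake rate on those already taken.
Rate on top 1: 0.1947. algal tufts: 0.455 > 0.1947 → include.
Rate on top 2: 0.2491. barnacles: 0.385 > 0.2491 → include.
Rate on top 3: 0.354. detritus clumps: 0.16 < 0.354 → exclude; stop.
Optimal diet: small bivalves, algal tufts, barnacles — 3 of 5 types.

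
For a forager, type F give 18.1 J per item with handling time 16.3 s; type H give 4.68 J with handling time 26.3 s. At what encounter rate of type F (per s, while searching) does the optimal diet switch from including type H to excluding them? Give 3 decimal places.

0.012 per s

The zero-one rule: include type H iff E₂/h₂ > λE₁/(1+λh₁). Equality gives the switch point.
λE₁h₂ = E₂ + λE₂h₁ ⇒ λ = E₂/(E₁h₂ − E₂h₁) = 4.68/(476 − 76.28) = 0.01171 per s.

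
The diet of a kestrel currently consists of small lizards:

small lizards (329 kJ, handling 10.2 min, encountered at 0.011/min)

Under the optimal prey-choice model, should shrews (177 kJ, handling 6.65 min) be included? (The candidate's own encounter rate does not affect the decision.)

Yes

Intake rate on the current diet: R = (0.011×329) / (1 + 0.011×10.2) = 3.619/1.112 = 3.254 kJ/min.
Profitability of shrews: 177/6.65 = 26.62 kJ/min.
26.62 > 3.254, so adding shrews raises the average — include it.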